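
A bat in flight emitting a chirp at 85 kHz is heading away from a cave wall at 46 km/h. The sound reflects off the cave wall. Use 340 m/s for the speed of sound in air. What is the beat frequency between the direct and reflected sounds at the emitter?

46 km/h = 12.78 m/s.
The cave wall receives the sound from a moving source: f₁ = f₀ · v/(v + v_e) = 85 × 340/352.78 ≈ 81.92 kHz.
On the return leg the bat in flight is a moving observer: f₂ = f₁ · (v − v_e)/v = 81.92 × 327.22/340 ≈ 78.84 kHz.
Beat against the emitted tone (with f₀ = 85000 Hz): |f₂ − f₀| = 2v_e·f₀/(v + v_e) = 2 × 12.78 × 85000/352.78 ≈ 6157 Hz.

6157 Hz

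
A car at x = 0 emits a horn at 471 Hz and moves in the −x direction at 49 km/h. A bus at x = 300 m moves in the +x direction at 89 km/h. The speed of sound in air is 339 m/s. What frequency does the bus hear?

420 Hz

49 km/h = 13.61 m/s; 89 km/h = 24.72 m/s.
The observer lies on the +x side, so the source is heading away from the observer and the observer is heading away from the source.
Both move, so f' = f · (v − v_o)/(v + v_s).
f' = 471 × (339 − 24.72)/(339 + 13.61) = 471 × 314.28/352.61 ≈ 420 Hz.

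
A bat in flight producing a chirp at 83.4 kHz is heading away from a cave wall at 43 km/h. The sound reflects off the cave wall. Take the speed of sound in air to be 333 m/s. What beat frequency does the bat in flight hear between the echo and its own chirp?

5776 Hz

43 km/h = 11.94 m/s.
The cave wall receives the sound from a moving source: f₁ = f₀ · v/(v + v_e) = 83.4 × 333/344.94 ≈ 80.51 kHz.
On the return leg the bat in flight is a moving observer: f₂ = f₁ · (v − v_e)/v = 80.51 × 321.06/333 ≈ 77.62 kHz.
Equivalently f₂ = f₀ · (v − v_e)/(v + v_e).
Beat against the emitted tone (with f₀ = 83400 Hz): |f₂ − f₀| = 2v_e·f₀/(v + v_e) = 2 × 11.94 × 83400/344.94 ≈ 5776 Hz.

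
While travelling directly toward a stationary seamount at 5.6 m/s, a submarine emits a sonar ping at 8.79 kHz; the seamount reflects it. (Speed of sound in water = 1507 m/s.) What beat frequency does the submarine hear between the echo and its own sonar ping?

The seamount receives the sound from a moving source: f₁ = f₀ · v/(v − v_e) = 8.79 × 1507/1501.4 ≈ 8.8228 kHz.
On the return leg the submarine is a moving observer: f₂ = f₁ · (v + v_e)/v = 8.8228 × 1512.6/1507 ≈ 8.8556 kHz.
Beat against the emitted tone (with f₀ = 8790 Hz): |f₂ − f₀| = 2v_e·f₀/(v − v_e) = 2 × 5.6 × 8790/1501.4 ≈ 66 Hz.

66 Hz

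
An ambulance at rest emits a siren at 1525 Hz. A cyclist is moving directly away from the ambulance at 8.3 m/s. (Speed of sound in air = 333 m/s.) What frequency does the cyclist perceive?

1487 Hz

Moving observer, stationary source: f' = f · (v − v_o)/v.
f' = 1525 × (333 − 8.3)/333 = 1525 × 324.7/333 ≈ 1487 Hz.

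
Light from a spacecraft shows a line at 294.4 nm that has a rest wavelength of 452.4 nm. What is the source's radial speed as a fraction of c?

λ'/λ₀ = 0.6508 < 1 (blueshift), so the source is approaching.
λ'/λ₀ = √((1 − β)/(1 + β)) for an approaching source ⇒ β = (1 − r²)/(1 + r²) with r = λ'/λ₀.
β = (1 − 0.4235)/(1 + 0.4235) ≈ 0.405.

0.405c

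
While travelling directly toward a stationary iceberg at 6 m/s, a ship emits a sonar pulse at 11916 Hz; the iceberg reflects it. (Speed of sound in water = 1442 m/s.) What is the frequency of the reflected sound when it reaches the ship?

The iceberg receives the sound from a moving source: f₁ = f₀ · v/(v − v_e) = 11916 × 1442/1436 ≈ 11966 Hz.
On the return leg the ship is a moving observer: f₂ = f₁ · (v + v_e)/v = 11966 × 1448/1442 ≈ 12016 Hz.
Equivalently f₂ = f₀ · (v + v_e)/(v − v_e).

12016 Hz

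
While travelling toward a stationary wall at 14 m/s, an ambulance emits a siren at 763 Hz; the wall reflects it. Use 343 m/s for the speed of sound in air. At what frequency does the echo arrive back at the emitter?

828 Hz

The wall receives the sound from a moving source: f₁ = f₀ · v/(v − v_e) = 763 × 343/329 ≈ 795 Hz.
On the return leg the ambulance is a moving observer: f₂ = f₁ · (v + v_e)/v = 795 × 357/343 ≈ 828 Hz.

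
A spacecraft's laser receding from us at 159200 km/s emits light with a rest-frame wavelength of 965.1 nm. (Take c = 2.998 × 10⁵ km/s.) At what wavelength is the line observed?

1743.8 nm

β = v/c = 159200/299800 = 0.5310.
Relativistic Doppler for wavelength: λ' = λ₀ · √((1 + β)/(1 − β)).
λ' = 965.1 × √(1.5310/0.4690) = 965.1 × 1.80681 ≈ 1743.8 nm.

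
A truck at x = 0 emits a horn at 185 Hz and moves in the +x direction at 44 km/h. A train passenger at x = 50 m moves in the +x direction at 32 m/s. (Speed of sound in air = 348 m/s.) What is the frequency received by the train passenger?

44 km/h = 12.22 m/s.
The observer lies on the +x side, so the source is heading toward the observer and the observer is heading away from the source.
Both move, so f' = f · (v − v_o)/(v − v_s).
f' = 185 × (348 − 32)/(348 − 12.22) = 185 × 316/335.78 ≈ 174 Hz.

174 Hz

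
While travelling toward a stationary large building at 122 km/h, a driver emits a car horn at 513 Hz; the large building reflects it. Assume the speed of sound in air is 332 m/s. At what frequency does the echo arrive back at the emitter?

122 km/h = 33.89 m/s.
The large building receives the sound from a moving source: f₁ = f₀ · v/(v − v_e) = 513 × 332/298.11 ≈ 571 Hz.
On the return leg the driver is a moving observer: f₂ = f₁ · (v + v_e)/v = 571 × 365.89/332 ≈ 630 Hz.
Equivalently f₂ = f₀ · (v + v_e)/(v − v_e).

630 Hz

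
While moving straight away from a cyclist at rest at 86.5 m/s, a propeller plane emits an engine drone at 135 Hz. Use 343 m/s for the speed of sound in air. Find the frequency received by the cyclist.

Moving source, stationary observer: f' = f · v/(v + v_s) since the source is receding.
f' = 135 × 343/(343 + 86.5) = 135 × 343/429.5 ≈ 108 Hz.

108 Hz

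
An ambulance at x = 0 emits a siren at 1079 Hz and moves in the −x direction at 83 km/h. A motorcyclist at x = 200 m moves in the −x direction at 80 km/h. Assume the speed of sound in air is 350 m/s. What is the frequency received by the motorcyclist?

1077 Hz

83 km/h = 23.06 m/s; 80 km/h = 22.22 m/s.
The observer lies on the +x side, so the source is heading away from the observer and the observer is heading toward the source.
Both move, so f' = f · (v + v_o)/(v + v_s).
f' = 1079 × (350 + 22.22)/(350 + 23.06) = 1079 × 372.22/373.06 ≈ 1077 Hz.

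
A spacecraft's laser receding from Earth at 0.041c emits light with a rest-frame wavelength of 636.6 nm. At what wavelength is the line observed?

Relativistic Doppler for wavelength: λ' = λ₀ · √((1 + β)/(1 − β)).
λ' = 636.6 × √(1.0410/0.9590) = 636.6 × 1.04188 ≈ 663.3 nm.

663.3 nm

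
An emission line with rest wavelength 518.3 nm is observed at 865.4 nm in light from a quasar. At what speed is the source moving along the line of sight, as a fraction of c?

0.472c

λ'/λ₀ = 1.6697 > 1 (redshift), so the source is receding.
λ'/λ₀ = √((1 + β)/(1 − β)) for a receding source ⇒ β = (r² − 1)/(r² + 1) with r = λ'/λ₀.
β = (2.7879 − 1)/(2.7879 + 1) ≈ 0.472.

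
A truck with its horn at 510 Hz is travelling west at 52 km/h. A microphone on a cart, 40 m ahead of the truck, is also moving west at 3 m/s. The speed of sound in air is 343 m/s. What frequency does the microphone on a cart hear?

528 Hz

52 km/h = 14.44 m/s.
The microphone on a cart is ahead, so the truck is moving toward it while the microphone on a cart is moving away from the truck.
General Doppler shift: f' = f · (v − v_o)/(v − v_s).
f' = 510 × (343 − 3)/(343 − 14.44) = 510 × 340/328.56 ≈ 528 Hz.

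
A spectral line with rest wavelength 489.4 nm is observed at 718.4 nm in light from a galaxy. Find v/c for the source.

0.366

λ'/λ₀ = 1.4679 > 1 (redshift), so the source is receding.
λ'/λ₀ = √((1 + β)/(1 − β)) for a receding source ⇒ β = (r² − 1)/(r² + 1) with r = λ'/λ₀.
β = (2.1548 − 1)/(2.1548 + 1) ≈ 0.366.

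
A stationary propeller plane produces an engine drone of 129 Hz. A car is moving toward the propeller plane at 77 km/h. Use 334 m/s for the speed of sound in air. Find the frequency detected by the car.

137 Hz

77 km/h = 21.39 m/s.
Only the observer moves, toward the source, so f' = f · (v + v_o)/v.
f' = 129 × (334 + 21.39)/334 = 129 × 355.39/334 ≈ 137 Hz.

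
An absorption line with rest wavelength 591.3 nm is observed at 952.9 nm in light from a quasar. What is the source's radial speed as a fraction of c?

0.444c

λ'/λ₀ = 1.6115 > 1 (redshift), so the source is receding.
λ'/λ₀ = √((1 + β)/(1 − β)) for a receding source ⇒ β = (r² − 1)/(r² + 1) with r = λ'/λ₀.
β = (2.5970 − 1)/(2.5970 + 1) ≈ 0.444.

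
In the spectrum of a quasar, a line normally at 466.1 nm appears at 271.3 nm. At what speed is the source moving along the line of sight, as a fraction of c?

λ'/λ₀ = 0.5821 < 1 (blueshift), so the source is approaching.
λ'/λ₀ = √((1 − β)/(1 + β)) for an approaching source ⇒ β = (1 − r²)/(1 + r²) with r = λ'/λ₀.
β = (1 − 0.3388)/(1 + 0.3388) ≈ 0.494.

0.494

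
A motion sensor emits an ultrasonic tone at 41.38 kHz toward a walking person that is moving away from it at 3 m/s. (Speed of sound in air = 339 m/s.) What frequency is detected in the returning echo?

At the walking person (a moving observer), f₁ = f₀ · (v − u)/v = 41.38 × 336/339 ≈ 41.0 kHz.
The reflection then acts as a moving source: f₂ = f₁ · v/(v + u) ≈ 40.7 kHz.

40.7 kHz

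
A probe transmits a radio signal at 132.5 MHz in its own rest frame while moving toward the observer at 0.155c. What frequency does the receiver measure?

Relativistic Doppler for frequency: f' = f₀ · √((1 + β)/(1 − β)).
f' = 132.5 × √(1.1550/0.8450) = 132.5 × 1.16913 ≈ 154.9 MHz.

154.9 MHz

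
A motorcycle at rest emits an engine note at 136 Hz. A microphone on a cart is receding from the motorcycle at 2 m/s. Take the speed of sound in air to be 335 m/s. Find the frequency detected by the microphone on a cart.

135 Hz

Moving observer, stationary source: f' = f · (v − v_o)/v.
f' = 136 × (335 − 2)/335 = 136 × 333/335 ≈ 135 Hz.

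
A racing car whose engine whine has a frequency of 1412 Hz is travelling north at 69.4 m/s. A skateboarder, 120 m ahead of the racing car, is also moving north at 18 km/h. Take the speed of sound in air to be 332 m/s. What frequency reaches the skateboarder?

18 km/h = 5 m/s.
The skateboarder is ahead, so the racing car is moving toward it while the skateboarder is moving away from the racing car.
With source approaching and observer receding, f' = f · (v − v_o)/(v − v_s).
f' = 1412 × (332 − 5)/(332 − 69.4) = 1412 × 327/262.6 ≈ 1758 Hz.

1758 Hz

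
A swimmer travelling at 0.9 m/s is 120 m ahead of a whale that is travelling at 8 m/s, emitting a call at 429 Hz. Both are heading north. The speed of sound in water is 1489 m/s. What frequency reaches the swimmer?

The swimmer is ahead, so the whale is moving toward it while the swimmer is moving away from the whale.
Both move, so f' = f · (v − v_o)/(v − v_s).
f' = 429 × (1489 − 0.9)/(1489 − 8) = 429 × 1488.1/1481 ≈ 431 Hz.

431 Hz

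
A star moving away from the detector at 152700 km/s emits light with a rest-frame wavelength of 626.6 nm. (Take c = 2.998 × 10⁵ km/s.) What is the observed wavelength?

1099.0 nm

β = v/c = 152700/299800 = 0.5093.
Relativistic Doppler for wavelength: λ' = λ₀ · √((1 + β)/(1 − β)).
λ' = 626.6 × √(1.5093/0.4907) = 626.6 × 1.75389 ≈ 1099.0 nm.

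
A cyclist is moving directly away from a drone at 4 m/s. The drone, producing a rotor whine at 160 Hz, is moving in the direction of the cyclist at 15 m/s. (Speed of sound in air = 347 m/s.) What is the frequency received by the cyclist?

165 Hz

General Doppler shift: f' = f · (v − v_o)/(v − v_s).
f' = 160 × (347 − 4)/(347 − 15) = 160 × 343/332 ≈ 165 Hz.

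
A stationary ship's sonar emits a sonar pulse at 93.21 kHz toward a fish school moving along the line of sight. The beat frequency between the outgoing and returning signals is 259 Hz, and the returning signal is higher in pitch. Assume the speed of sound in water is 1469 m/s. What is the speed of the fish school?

Double Doppler shift off a moving reflector: f₂ = f₀ · (v + u)/(v − u) (u > 0 toward emitter).
Returning signal is higher, so f₂ = f₀ + Δf = 93210 + 259 = 93469 Hz.
Rearranging, u = v · (f₂ − f₀)/(f₂ + f₀) = 1469 × 259/186679 ≈ 2.04 m/s.
So the fish school is moving at 2.04 m/s toward the emitter.

2.04 m/s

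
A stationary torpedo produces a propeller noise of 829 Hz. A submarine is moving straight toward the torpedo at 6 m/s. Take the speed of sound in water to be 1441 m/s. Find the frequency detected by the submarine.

832 Hz

Only the observer moves, toward the source, so f' = f · (v + v_o)/v.
f' = 829 × (1441 + 6)/1441 = 829 × 1447/1441 ≈ 832 Hz.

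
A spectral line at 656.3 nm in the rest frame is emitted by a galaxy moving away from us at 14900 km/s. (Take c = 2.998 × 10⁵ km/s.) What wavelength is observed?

β = v/c = 14900/299800 = 0.0497.
Relativistic Doppler for wavelength: λ' = λ₀ · √((1 + β)/(1 − β)).
λ' = 656.3 × √(1.0497/0.9503) = 656.3 × 1.05100 ≈ 689.8 nm.

689.8 nm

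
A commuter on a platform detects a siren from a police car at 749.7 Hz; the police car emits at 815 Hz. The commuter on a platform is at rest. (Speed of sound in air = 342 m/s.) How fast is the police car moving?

30 m/s

f' < f, so the police car is receding.
f' = f · v/(v + v_s) ⇒ v_s = v · |1 − f/f'|.
v_s = 342 × |1 − 815/749.7| = 342 × 0.0871 ≈ 30 m/s.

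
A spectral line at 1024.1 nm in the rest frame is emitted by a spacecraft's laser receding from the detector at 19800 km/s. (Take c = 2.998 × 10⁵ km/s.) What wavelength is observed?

1094.1 nm

β = v/c = 19800/299800 = 0.0660.
Relativistic Doppler for wavelength: λ' = λ₀ · √((1 + β)/(1 − β)).
λ' = 1024.1 × √(1.0660/0.9340) = 1024.1 × 1.06838 ≈ 1094.1 nm.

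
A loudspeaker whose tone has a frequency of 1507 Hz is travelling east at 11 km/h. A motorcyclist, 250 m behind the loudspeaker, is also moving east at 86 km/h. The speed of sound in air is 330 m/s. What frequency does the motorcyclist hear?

11 km/h = 3.056 m/s; 86 km/h = 23.89 m/s.
The motorcyclist is behind, so the loudspeaker is moving away from it while the motorcyclist is moving toward the loudspeaker.
Both move, so f' = f · (v + v_o)/(v + v_s).
f' = 1507 × (330 + 23.89)/(330 + 3.056) = 1507 × 353.89/333.06 ≈ 1601 Hz.

1601 Hz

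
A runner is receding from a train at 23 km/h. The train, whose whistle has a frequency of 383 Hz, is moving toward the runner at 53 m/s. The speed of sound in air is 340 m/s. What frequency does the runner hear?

23 km/h = 6.389 m/s.
General Doppler shift: f' = f · (v − v_o)/(v − v_s).
f' = 383 × (340 − 6.389)/(340 − 53) = 383 × 333.61/287 ≈ 445 Hz.

445 Hz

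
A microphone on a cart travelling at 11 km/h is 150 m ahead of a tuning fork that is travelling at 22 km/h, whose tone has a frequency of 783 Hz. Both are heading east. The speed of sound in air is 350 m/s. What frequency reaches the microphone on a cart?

790 Hz

22 km/h = 6.111 m/s; 11 km/h = 3.056 m/s.
The microphone on a cart is ahead, so the tuning fork is moving toward it while the microphone on a cart is moving away from the tuning fork.
With source approaching and observer receding, f' = f · (v − v_o)/(v − v_s).
f' = 783 × (350 − 3.056)/(350 − 6.111) = 783 × 346.94/343.89 ≈ 790 Hz.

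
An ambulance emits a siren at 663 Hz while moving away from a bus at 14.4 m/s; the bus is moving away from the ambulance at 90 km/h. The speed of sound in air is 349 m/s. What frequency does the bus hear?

90 km/h = 25 m/s.
Both move, so f' = f · (v − v_o)/(v + v_s).
f' = 663 × (349 − 25)/(349 + 14.4) = 663 × 324/363.4 ≈ 591 Hz.

591 Hz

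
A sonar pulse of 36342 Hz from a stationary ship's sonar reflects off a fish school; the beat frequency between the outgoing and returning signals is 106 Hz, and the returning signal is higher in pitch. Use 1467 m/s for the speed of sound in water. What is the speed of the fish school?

Double Doppler shift off a moving reflector: f₂ = f₀ · (v + u)/(v − u) (u > 0 toward emitter).
Returning signal is higher, so f₂ = f₀ + Δf = 36342 + 106 = 36448 Hz.
Rearranging, u = v · (f₂ − f₀)/(f₂ + f₀) = 1467 × 106/72790 ≈ 2.14 m/s.
So the fish school is moving at 2.14 m/s toward the emitter.

2.14 m/s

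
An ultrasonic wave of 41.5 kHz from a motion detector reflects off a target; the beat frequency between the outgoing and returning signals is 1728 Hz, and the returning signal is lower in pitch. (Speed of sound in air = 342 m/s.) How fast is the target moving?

7.3 m/s

Double Doppler shift off a moving reflector: f₂ = f₀ · (v + u)/(v − u) (u > 0 toward emitter).
Returning signal is lower, so f₂ = f₀ − Δf = 41500 − 1728 = 39772 Hz.
Rearranging, u = v · (f₂ − f₀)/(f₂ + f₀) = 342 × -1728/81272 ≈ -7.3 m/s.
So the target is moving at 7.3 m/s away from the emitter.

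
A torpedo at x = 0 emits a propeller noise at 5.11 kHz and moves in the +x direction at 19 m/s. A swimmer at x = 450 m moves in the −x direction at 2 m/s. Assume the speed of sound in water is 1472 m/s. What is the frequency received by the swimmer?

5.18 kHz

The observer lies on the +x side, so the source is heading toward the observer and the observer is heading toward the source.
General Doppler shift: f' = f · (v + v_o)/(v − v_s).
f' = 5.11 × (1472 + 2)/(1472 − 19) = 5.11 × 1474/1453 ≈ 5.18 kHz.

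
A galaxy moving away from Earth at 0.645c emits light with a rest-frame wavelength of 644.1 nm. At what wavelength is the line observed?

1386.5 nm

Relativistic Doppler for wavelength: λ' = λ₀ · √((1 + β)/(1 − β)).
λ' = 644.1 × √(1.6450/0.3550) = 644.1 × 2.15263 ≈ 1386.5 nm.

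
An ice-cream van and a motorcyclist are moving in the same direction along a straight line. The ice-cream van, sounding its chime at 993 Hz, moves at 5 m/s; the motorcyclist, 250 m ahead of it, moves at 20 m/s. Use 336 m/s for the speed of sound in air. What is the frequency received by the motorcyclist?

The motorcyclist is ahead, so the ice-cream van is moving toward it while the motorcyclist is moving away from the ice-cream van.
With source approaching and observer receding, f' = f · (v − v_o)/(v − v_s).
f' = 993 × (336 − 20)/(336 − 5) = 993 × 316/331 ≈ 948 Hz.

948 Hz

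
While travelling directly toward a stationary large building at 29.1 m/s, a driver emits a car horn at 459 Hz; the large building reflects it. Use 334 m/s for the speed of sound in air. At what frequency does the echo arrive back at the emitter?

The large building receives the sound from a moving source: f₁ = f₀ · v/(v − v_e) = 459 × 334/304.9 ≈ 503 Hz.
On the return leg the driver is a moving observer: f₂ = f₁ · (v + v_e)/v = 503 × 363.1/334 ≈ 547 Hz.

547 Hz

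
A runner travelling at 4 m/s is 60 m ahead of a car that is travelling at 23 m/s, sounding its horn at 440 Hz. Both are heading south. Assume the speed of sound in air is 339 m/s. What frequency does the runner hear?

The runner is ahead, so the car is moving toward it while the runner is moving away from the car.
Both move, so f' = f · (v − v_o)/(v − v_s).
f' = 440 × (339 − 4)/(339 − 23) = 440 × 335/316 ≈ 466 Hz.

466 Hz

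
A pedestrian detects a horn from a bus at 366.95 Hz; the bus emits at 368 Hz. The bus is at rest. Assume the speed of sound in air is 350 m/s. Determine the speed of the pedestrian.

1.00 m/s

f' < f, so the pedestrian is receding.
f' = f · (v − v_o)/v ⇒ v_o = v · |f'/f − 1|.
v_o = 350 × |366.95/368 − 1| = 350 × 0.002853 ≈ 1.00 m/s.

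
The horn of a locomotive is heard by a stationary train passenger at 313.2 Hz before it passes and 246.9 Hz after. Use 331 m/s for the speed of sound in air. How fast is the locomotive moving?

39 m/s

f₁/f₂ = (v + v_s)/(v − v_s), so v_s = v · (f₁ − f₂)/(f₁ + f₂).
v_s = 331 × (313.2 − 246.9)/(313.2 + 246.9) = 331 × 66.3/560.1 ≈ 39 m/s.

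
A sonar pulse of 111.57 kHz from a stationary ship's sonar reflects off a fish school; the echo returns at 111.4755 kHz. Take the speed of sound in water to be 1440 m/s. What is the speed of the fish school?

Double Doppler shift off a moving reflector: f₂ = f₀ · (v + u)/(v − u) (u > 0 toward emitter).
Rearranging, u = v · (f₂ − f₀)/(f₂ + f₀) = 1440 × -0.0945/223.0455 ≈ -0.61 m/s.
So the fish school is moving at 0.61 m/s away from the emitter.

0.61 m/s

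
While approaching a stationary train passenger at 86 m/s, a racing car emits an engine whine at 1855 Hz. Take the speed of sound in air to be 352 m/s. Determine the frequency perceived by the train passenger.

2455 Hz

With the source moving toward a stationary observer, f' = f · v/(v − v_s).
f' = 1855 × 352/(352 − 86) = 1855 × 352/266 ≈ 2455 Hz.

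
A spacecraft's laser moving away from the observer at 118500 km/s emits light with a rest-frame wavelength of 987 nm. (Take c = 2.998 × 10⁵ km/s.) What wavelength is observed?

β = v/c = 118500/299800 = 0.3953.
Relativistic Doppler for wavelength: λ' = λ₀ · √((1 + β)/(1 − β)).
λ' = 987 × √(1.3953/0.6047) = 987 × 1.51896 ≈ 1499.2 nm.

1499.2 nm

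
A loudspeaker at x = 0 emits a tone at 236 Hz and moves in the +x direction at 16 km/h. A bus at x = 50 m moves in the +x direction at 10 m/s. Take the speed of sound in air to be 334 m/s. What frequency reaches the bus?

232 Hz

16 km/h = 4.444 m/s.
The observer lies on the +x side, so the source is heading toward the observer and the observer is heading away from the source.
General Doppler shift: f' = f · (v − v_o)/(v − v_s).
f' = 236 × (334 − 10)/(334 − 4.444) = 236 × 324/329.56 ≈ 232 Hz.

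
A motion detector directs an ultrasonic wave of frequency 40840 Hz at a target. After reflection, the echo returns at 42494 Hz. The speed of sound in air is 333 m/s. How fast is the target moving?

6.6 m/s

Double Doppler shift off a moving reflector: f₂ = f₀ · (v + u)/(v − u) (u > 0 toward emitter).
Rearranging, u = v · (f₂ − f₀)/(f₂ + f₀) = 333 × 1654/83334 ≈ 6.6 m/s.
So the target is moving at 6.6 m/s toward the emitter.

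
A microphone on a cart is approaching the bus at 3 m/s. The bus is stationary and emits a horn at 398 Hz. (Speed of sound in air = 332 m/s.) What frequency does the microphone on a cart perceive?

Only the observer moves, toward the source, so f' = f · (v + v_o)/v.
f' = 398 × (332 + 3)/332 = 398 × 335/332 ≈ 402 Hz.

402 Hz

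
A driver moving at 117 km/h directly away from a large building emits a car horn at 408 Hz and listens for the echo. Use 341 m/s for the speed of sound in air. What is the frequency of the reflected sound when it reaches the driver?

337 Hz

117 km/h = 32.5 m/s.
The large building receives the sound from a moving source: f₁ = f₀ · v/(v + v_e) = 408 × 341/373.5 ≈ 372 Hz.
On the return leg the driver is a moving observer: f₂ = f₁ · (v − v_e)/v = 372 × 308.5/341 ≈ 337 Hz.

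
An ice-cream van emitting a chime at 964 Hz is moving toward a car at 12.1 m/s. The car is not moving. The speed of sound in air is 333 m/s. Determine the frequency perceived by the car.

1000 Hz

Only the source moves, toward the listener, so f' = f · v/(v − v_s).
f' = 964 × 333/(333 − 12.1) = 964 × 333/320.9 ≈ 1000 Hz.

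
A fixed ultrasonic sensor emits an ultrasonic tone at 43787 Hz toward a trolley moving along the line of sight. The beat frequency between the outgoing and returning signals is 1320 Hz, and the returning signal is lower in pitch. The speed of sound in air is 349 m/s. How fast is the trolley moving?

5.3 m/s

Double Doppler shift off a moving reflector: f₂ = f₀ · (v + u)/(v − u) (u > 0 toward emitter).
Returning signal is lower, so f₂ = f₀ − Δf = 43787 − 1320 = 42467 Hz.
Rearranging, u = v · (f₂ − f₀)/(f₂ + f₀) = 349 × -1320/86254 ≈ -5.3 m/s.
So the trolley is moving at 5.3 m/s away from the emitter.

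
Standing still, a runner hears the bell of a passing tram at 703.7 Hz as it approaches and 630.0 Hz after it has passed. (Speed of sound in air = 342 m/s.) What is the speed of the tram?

f₁/f₂ = (v + v_s)/(v − v_s), so v_s = v · (f₁ − f₂)/(f₁ + f₂).
v_s = 342 × (703.7 − 630.0)/(703.7 + 630.0) = 342 × 73.7/1333.7 ≈ 18.9 m/s.

18.9 m/s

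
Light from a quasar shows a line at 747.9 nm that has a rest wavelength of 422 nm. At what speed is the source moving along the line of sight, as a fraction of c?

0.517

λ'/λ₀ = 1.7723 > 1 (redshift), so the source is receding.
λ'/λ₀ = √((1 + β)/(1 − β)) for a receding source ⇒ β = (r² − 1)/(r² + 1) with r = λ'/λ₀.
β = (3.1410 − 1)/(3.1410 + 1) ≈ 0.517.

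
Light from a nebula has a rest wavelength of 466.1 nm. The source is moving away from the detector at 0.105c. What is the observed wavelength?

517.9 nm

Relativistic Doppler for wavelength: λ' = λ₀ · √((1 + β)/(1 − β)).
λ' = 466.1 × √(1.1050/0.8950) = 466.1 × 1.11114 ≈ 517.9 nm.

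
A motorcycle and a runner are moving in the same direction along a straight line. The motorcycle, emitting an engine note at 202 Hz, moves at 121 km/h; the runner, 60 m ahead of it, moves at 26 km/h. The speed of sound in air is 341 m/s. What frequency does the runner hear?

121 km/h = 33.61 m/s; 26 km/h = 7.222 m/s.
The runner is ahead, so the motorcycle is moving toward it while the runner is moving away from the motorcycle.
General Doppler shift: f' = f · (v − v_o)/(v − v_s).
f' = 202 × (341 − 7.222)/(341 − 33.61) = 202 × 333.78/307.39 ≈ 219 Hz.

219 Hz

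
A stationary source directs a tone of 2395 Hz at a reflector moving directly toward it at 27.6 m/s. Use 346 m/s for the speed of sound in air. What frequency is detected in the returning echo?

2810 Hz

The reflector first receives the wave as a moving observer: f₁ = f₀ · (v + u)/v = 2395 × (346 + 27.6)/346 ≈ 2586 Hz.
On reflection it acts as a source moving toward the stationary detector: f₂ = f₁ · v/(v − u) = 2586 × 346/318.4 ≈ 2810 Hz.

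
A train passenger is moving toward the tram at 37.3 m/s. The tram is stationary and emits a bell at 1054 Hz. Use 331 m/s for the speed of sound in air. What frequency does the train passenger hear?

Only the observer moves, toward the source, so f' = f · (v + v_o)/v.
f' = 1054 × (331 + 37.3)/331 = 1054 × 368.3/331 ≈ 1173 Hz.

1173 Hz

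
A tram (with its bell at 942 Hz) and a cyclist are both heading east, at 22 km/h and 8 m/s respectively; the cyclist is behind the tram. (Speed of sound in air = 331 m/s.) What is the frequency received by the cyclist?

22 km/h = 6.111 m/s.
The cyclist is behind, so the tram is moving away from it while the cyclist is moving toward the tram.
General Doppler shift: f' = f · (v + v_o)/(v + v_s).
f' = 942 × (331 + 8)/(331 + 6.111) = 942 × 339/337.11 ≈ 947 Hz.

947 Hz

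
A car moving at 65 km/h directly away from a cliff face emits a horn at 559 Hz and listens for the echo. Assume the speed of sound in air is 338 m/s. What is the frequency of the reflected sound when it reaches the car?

65 km/h = 18.06 m/s.
The cliff face receives the sound from a moving source: f₁ = f₀ · v/(v + v_e) = 559 × 338/356.06 ≈ 531 Hz.
On the return leg the car is a moving observer: f₂ = f₁ · (v − v_e)/v = 531 × 319.94/338 ≈ 502 Hz.
Equivalently f₂ = f₀ · (v − v_e)/(v + v_e).

502 Hz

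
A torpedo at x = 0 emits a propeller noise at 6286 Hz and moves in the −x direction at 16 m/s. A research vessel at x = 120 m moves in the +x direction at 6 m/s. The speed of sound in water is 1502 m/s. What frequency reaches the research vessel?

The observer lies on the +x side, so the source is heading away from the observer and the observer is heading away from the source.
With source receding and observer receding, f' = f · (v − v_o)/(v + v_s).
f' = 6286 × (1502 − 6)/(1502 + 16) = 6286 × 1496/1518 ≈ 6195 Hz.

6195 Hz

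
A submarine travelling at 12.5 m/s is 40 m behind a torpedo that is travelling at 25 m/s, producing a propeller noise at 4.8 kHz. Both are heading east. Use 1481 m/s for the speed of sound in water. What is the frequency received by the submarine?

4.76 kHz

The submarine is behind, so the torpedo is moving away from it while the submarine is moving toward the torpedo.
General Doppler shift: f' = f · (v + v_o)/(v + v_s).
f' = 4.8 × (1481 + 12.5)/(1481 + 25) = 4.8 × 1493.5/1506 ≈ 4.76 kHz.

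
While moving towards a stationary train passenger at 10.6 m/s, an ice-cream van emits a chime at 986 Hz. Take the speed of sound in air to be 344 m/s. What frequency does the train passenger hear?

1017 Hz

Only the source moves, toward the listener, so f' = f · v/(v − v_s).
f' = 986 × 344/(344 − 10.6) = 986 × 344/333.4 ≈ 1017 Hz.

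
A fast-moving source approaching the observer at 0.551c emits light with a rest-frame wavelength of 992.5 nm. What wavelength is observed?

Relativistic Doppler for wavelength: λ' = λ₀ · √((1 − β)/(1 + β)).
λ' = 992.5 × √(0.4490/1.5510) = 992.5 × 0.53804 ≈ 534.0 nm.

534.0 nm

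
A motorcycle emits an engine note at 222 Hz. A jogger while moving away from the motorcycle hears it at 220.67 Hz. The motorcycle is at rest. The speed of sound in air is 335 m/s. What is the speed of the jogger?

f' = f · (v − v_o)/v ⇒ v_o = v · |f'/f − 1|.
v_o = 335 × |220.67/222 − 1| = 335 × 0.005991 ≈ 2.01 m/s.

2.01 m/s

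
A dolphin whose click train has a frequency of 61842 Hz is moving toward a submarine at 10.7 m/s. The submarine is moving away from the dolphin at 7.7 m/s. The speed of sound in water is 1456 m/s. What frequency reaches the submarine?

61970 Hz

Both move, so f' = f · (v − v_o)/(v − v_s).
f' = 61842 × (1456 − 7.7)/(1456 − 10.7) = 61842 × 1448.3/1445.3 ≈ 61970 Hz.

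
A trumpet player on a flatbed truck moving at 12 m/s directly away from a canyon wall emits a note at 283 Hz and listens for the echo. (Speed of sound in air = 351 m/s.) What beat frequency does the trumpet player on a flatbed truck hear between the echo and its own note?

The canyon wall receives the sound from a moving source: f₁ = f₀ · v/(v + v_e) = 283 × 351/363 ≈ 273.64 Hz.
On the return leg the trumpet player on a flatbed truck is a moving observer: f₂ = f₁ · (v − v_e)/v = 273.64 × 339/351 ≈ 264.29 Hz.
Equivalently f₂ = f₀ · (v − v_e)/(v + v_e).
Beat against the emitted tone: |f₂ − f₀| = 2v_e·f₀/(v + v_e) = 2 × 12 × 283/363 ≈ 18.7 Hz.

18.7 Hz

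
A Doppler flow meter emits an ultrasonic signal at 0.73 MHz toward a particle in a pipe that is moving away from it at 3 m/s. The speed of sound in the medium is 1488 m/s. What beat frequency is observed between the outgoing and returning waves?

2938 Hz

At the particle in a pipe (a moving observer), f₁ = f₀ · (v − u)/v = 0.73 × 1485/1488 ≈ 0.72853 MHz.
The reflection then acts as a moving source: f₂ = f₁ · v/(v + u) ≈ 0.72706 MHz.
Equivalently f₂ = f₀ · (v − u)/(v + u).
Beat frequency (with f₀ = 730000 Hz): |f₂ − f₀| = 2u·f₀/(v + u) = 2 × 3 × 730000/1491 ≈ 2938 Hz.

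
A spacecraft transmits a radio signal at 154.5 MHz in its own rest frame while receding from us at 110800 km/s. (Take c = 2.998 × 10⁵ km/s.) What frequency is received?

β = v/c = 110800/299800 = 0.3696.
Relativistic Doppler for frequency: f' = f₀ · √((1 − β)/(1 + β)).
f' = 154.5 × √(0.6304/1.3696) = 154.5 × 0.67846 ≈ 104.8 MHz.

104.8 MHz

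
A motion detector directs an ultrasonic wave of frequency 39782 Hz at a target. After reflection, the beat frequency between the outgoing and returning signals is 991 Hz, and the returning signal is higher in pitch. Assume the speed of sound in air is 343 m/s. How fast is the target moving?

4.2 m/s

Double Doppler shift off a moving reflector: f₂ = f₀ · (v + u)/(v − u) (u > 0 toward emitter).
Returning signal is higher, so f₂ = f₀ + Δf = 39782 + 991 = 40773 Hz.
Rearranging, u = v · (f₂ − f₀)/(f₂ + f₀) = 343 × 991/80555 ≈ 4.2 m/s.
So the target is moving at 4.2 m/s toward the emitter.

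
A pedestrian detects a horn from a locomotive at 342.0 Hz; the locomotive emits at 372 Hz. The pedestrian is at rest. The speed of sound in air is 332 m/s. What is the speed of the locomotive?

29 m/s

f' < f, so the locomotive is receding.
f' = f · v/(v + v_s) ⇒ v_s = v · |1 − f/f'|.
v_s = 332 × |1 − 372/342.0| = 332 × 0.08772 ≈ 29 m/s.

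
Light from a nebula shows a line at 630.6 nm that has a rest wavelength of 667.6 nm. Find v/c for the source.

0.057c

λ'/λ₀ = 0.9446 < 1 (blueshift), so the source is approaching.
λ'/λ₀ = √((1 − β)/(1 + β)) for an approaching source ⇒ β = (1 − r²)/(1 + r²) with r = λ'/λ₀.
β = (1 − 0.8922)/(1 + 0.8922) ≈ 0.057.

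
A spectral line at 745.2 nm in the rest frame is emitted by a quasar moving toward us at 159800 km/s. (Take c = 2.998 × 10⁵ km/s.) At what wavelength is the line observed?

β = v/c = 159800/299800 = 0.5330.
Relativistic Doppler for wavelength: λ' = λ₀ · √((1 − β)/(1 + β)).
λ' = 745.2 × √(0.4670/1.5330) = 745.2 × 0.55192 ≈ 411.3 nm.

411.3 nm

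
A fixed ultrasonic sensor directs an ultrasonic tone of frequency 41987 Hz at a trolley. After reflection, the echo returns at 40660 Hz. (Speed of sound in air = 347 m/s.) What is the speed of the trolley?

Double Doppler shift off a moving reflector: f₂ = f₀ · (v + u)/(v − u) (u > 0 toward emitter).
Rearranging, u = v · (f₂ − f₀)/(f₂ + f₀) = 347 × -1327/82647 ≈ -5.6 m/s.
So the trolley is moving at 5.6 m/s away from the emitter.

5.6 m/s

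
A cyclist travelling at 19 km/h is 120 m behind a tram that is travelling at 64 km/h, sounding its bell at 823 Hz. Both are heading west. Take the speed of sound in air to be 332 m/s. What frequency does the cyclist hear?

64 km/h = 17.78 m/s; 19 km/h = 5.278 m/s.
The cyclist is behind, so the tram is moving away from it while the cyclist is moving toward the tram.
General Doppler shift: f' = f · (v + v_o)/(v + v_s).
f' = 823 × (332 + 5.278)/(332 + 17.78) = 823 × 337.28/349.78 ≈ 794 Hz.

794 Hz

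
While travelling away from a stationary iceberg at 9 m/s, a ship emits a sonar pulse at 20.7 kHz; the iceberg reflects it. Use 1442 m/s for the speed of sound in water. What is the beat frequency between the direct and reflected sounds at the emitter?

257 Hz

The iceberg receives the sound from a moving source: f₁ = f₀ · v/(v + v_e) = 20.7 × 1442/1451 ≈ 20.572 kHz.
On the return leg the ship is a moving observer: f₂ = f₁ · (v − v_e)/v = 20.572 × 1433/1442 ≈ 20.443 kHz.
Beat against the emitted tone (with f₀ = 20700 Hz): |f₂ − f₀| = 2v_e·f₀/(v + v_e) = 2 × 9 × 20700/1451 ≈ 257 Hz.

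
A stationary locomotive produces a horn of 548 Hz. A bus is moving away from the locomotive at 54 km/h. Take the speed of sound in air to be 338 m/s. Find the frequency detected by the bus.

524 Hz

54 km/h = 15 m/s.
Moving observer, stationary source: f' = f · (v − v_o)/v.
f' = 548 × (338 − 15)/338 = 548 × 323/338 ≈ 524 Hz.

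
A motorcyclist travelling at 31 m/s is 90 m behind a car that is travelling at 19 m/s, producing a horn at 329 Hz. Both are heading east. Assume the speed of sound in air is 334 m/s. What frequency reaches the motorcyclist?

340 Hz

The motorcyclist is behind, so the car is moving away from it while the motorcyclist is moving toward the car.
General Doppler shift: f' = f · (v + v_o)/(v + v_s).
f' = 329 × (334 + 31)/(334 + 19) = 329 × 365/353 ≈ 340 Hz.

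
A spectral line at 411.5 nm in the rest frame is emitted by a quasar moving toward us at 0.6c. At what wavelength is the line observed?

205.8 nm

Relativistic Doppler for wavelength: λ' = λ₀ · √((1 − β)/(1 + β)).
λ' = 411.5 × √(0.4000/1.6000) = 411.5 × 0.50000 ≈ 205.8 nm.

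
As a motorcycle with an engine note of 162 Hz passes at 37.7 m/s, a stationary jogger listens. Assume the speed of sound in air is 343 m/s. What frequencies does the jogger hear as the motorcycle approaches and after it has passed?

182 Hz approaching; 146 Hz receding

Approaching: f₁ = f · v/(v − v_s) = 162 × 343/305.3 ≈ 182 Hz.
Receding: f₂ = f · v/(v + v_s) = 162 × 343/380.7 ≈ 146 Hz.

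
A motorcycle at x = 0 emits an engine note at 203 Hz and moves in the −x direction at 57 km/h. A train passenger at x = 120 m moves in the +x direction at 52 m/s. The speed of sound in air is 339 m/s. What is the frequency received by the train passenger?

57 km/h = 15.83 m/s.
The observer lies on the +x side, so the source is heading away from the observer and the observer is heading away from the source.
With source receding and observer receding, f' = f · (v − v_o)/(v + v_s).
f' = 203 × (339 − 52)/(339 + 15.83) = 203 × 287/354.83 ≈ 164 Hz.

164 Hz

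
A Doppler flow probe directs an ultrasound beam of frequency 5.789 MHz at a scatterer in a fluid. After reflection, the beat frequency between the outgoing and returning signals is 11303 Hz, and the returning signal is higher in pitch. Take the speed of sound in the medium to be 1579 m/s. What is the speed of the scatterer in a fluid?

1.54 m/s

Double Doppler shift off a moving reflector: f₂ = f₀ · (v + u)/(v − u) (u > 0 toward emitter).
Returning signal is higher, so f₂ = f₀ + Δf = 5789000 + 11303 = 5800303 Hz.
Rearranging, u = v · (f₂ − f₀)/(f₂ + f₀) = 1579 × 11303/11589303 ≈ 1.54 m/s.
So the scatterer in a fluid is moving at 1.54 m/s toward the emitter.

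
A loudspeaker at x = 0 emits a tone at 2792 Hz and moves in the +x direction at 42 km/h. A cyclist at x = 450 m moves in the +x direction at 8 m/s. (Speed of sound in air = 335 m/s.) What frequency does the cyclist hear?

42 km/h = 11.67 m/s.
The observer lies on the +x side, so the source is heading toward the observer and the observer is heading away from the source.
With source approaching and observer receding, f' = f · (v − v_o)/(v − v_s).
f' = 2792 × (335 − 8)/(335 − 11.67) = 2792 × 327/323.33 ≈ 2824 Hz.

2824 Hz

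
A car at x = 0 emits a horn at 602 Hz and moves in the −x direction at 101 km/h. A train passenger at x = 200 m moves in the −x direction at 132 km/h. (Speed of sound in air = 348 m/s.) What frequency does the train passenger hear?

616 Hz

101 km/h = 28.06 m/s; 132 km/h = 36.67 m/s.
The observer lies on the +x side, so the source is heading away from the observer and the observer is heading toward the source.
General Doppler shift: f' = f · (v + v_o)/(v + v_s).
f' = 602 × (348 + 36.67)/(348 + 28.06) = 602 × 384.67/376.06 ≈ 616 Hz.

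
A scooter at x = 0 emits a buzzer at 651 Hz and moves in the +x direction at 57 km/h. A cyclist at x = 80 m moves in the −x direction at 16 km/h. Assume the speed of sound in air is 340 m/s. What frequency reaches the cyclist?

692 Hz

57 km/h = 15.83 m/s; 16 km/h = 4.444 m/s.
The observer lies on the +x side, so the source is heading toward the observer and the observer is heading toward the source.
General Doppler shift: f' = f · (v + v_o)/(v − v_s).
f' = 651 × (340 + 4.444)/(340 − 15.83) = 651 × 344.44/324.17 ≈ 692 Hz.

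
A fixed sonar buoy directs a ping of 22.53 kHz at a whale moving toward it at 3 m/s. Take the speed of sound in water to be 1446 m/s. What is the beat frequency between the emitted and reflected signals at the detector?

94 Hz

The whale first receives the wave as a moving observer: f₁ = f₀ · (v + u)/v = 22.53 × (1446 + 3)/1446 ≈ 22.5767 kHz.
On reflection it acts as a source moving toward the stationary detector: f₂ = f₁ · v/(v − u) = 22.5767 × 1446/1443 ≈ 22.6237 kHz.
Beat frequency (with f₀ = 22530 Hz): |f₂ − f₀| = 2u·f₀/(v − u) = 2 × 3 × 22530/1443 ≈ 94 Hz.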